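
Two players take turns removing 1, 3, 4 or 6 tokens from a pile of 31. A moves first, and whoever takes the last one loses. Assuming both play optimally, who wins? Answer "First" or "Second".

Second

Mark each pile size as W (mover wins) or L (mover loses):
i:   0  1  2  3  4  5  6  7  8  9 10 11 12 13 14 15 16 17 18 19 20 21 22 23 24 25 26 27 28 29 30 31
     W  L  W  L  W  W  W  W  L  W  L  W  W  W  W  L  W  L  W  W  W  W  L  W  L  W  W  W  W  L  W  L
Position 31 is L, so the second player wins.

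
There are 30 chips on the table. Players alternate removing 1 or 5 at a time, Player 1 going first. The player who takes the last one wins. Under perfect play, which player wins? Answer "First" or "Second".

Second

Mark each pile size as W (mover wins) or L (mover loses):
i:   0  1  2  3  4  5  6  7  8  9 10 11 12 13 14 15 16 17 18 19 20 21 22 23 24 25 26 27 28 29 30
     L  W  L  W  L  W  L  W  L  W  L  W  L  W  L  W  L  W  L  W  L  W  L  W  L  W  L  W  L  W  L
Position 30 is L, so the second player wins.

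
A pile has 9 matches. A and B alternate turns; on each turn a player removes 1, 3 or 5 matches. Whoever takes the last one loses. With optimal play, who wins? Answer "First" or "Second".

Second

Mark each pile size as W (mover wins) or L (mover loses):
i:   0  1  2  3  4  5  6  7  8  9
     W  L  W  L  W  L  W  L  W  L
Position 9 is L, so the second player wins.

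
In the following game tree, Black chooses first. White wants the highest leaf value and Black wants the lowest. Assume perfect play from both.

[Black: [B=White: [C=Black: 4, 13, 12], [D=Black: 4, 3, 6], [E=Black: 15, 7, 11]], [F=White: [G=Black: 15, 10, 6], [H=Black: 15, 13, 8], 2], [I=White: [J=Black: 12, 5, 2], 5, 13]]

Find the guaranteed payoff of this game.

7

C (Black): min(4, 13, 12) = 4
D (Black): min(4, 3, 6) = 3
E (Black): min(15, 7, 11) = 7
B (White): max(4, 3, 7) = 7
G (Black): min(15, 10, 6) = 6
H (Black): min(15, 13, 8) = 8
F (White): max(6, 8, 2) = 8
J (Black): min(12, 5, 2) = 2
I (White): max(2, 5, 13) = 13
Root (Black): min(7, 8, 13) = 7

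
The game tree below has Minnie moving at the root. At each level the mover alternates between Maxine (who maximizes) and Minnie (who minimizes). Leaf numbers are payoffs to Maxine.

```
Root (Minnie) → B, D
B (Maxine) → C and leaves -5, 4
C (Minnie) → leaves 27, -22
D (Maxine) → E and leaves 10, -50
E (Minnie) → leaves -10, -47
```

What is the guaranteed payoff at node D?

E: min(-10, -47) = -47
D: max(-47, 10, -50) = 10

10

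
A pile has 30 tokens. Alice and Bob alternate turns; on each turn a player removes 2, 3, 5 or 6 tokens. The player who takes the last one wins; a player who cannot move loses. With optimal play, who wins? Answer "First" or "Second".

Compute winning (W) and losing (L) positions by backward induction:
i:   0  1  2  3  4  5  6  7  8  9 10 11 12 13 14 15 16 17 18 19 20 21 22 23 24 25 26 27 28 29 30
     L  L  W  W  W  W  W  W  L  L  W  W  W  W  W  W  L  L  W  W  W  W  W  W  L  L  W  W  W  W  W
Position 30 is W, so the first player wins.

First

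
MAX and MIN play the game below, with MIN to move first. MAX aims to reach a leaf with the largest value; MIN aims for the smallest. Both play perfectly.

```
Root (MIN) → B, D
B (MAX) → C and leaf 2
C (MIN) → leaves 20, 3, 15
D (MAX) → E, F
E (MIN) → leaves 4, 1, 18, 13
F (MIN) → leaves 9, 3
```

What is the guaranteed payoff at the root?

3

C (MIN): min(20, 3, 15) = 3
B (MAX): max(3, 2) = 3
E (MIN): min(4, 1, 18, 13) = 1
F (MIN): min(9, 3) = 3
D (MAX): max(1, 3) = 3
Root (MIN): min(3, 3) = 3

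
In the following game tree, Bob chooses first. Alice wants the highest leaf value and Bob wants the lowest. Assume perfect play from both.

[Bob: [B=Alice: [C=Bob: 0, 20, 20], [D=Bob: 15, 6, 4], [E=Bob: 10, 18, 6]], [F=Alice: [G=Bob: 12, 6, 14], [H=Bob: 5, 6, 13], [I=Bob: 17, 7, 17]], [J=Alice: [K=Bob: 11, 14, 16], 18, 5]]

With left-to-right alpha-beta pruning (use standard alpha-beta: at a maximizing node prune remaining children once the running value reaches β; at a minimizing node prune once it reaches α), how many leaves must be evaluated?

15

C [α=-∞,β=+∞]: v=0
D [α=0,β=+∞]: v=4
E [α=4,β=+∞]: v=6
B [α=-∞,β=+∞]: v=6
G [α=-∞,β=6]: v=6
F [α=-∞,β=6]: v=6 after child 1 ≥ β → β-cutoff, skip 2
K [α=-∞,β=6]: v=11
J [α=-∞,β=6]: v=11 after child 1 ≥ β → β-cutoff, skip 2
Root [α=-∞,β=+∞]: v=6
Leaves evaluated: 15 of 23.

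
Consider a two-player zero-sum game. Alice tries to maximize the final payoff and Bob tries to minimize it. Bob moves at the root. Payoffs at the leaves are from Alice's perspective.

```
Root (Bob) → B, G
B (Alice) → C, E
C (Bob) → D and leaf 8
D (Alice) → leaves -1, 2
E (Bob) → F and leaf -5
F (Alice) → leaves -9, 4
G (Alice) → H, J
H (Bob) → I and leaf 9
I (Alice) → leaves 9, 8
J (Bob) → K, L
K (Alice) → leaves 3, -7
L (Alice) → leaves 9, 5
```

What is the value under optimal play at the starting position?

D (Alice): max(-1, 2) = 2
C (Bob): min(2, 8) = 2
F (Alice): max(-9, 4) = 4
E (Bob): min(4, -5) = -5
B (Alice): max(2, -5) = 2
I (Alice): max(9, 8) = 9
H (Bob): min(9, 9) = 9
K (Alice): max(3, -7) = 3
L (Alice): max(9, 5) = 9
J (Bob): min(3, 9) = 3
G (Alice): max(9, 3) = 9
Root (Bob): min(2, 9) = 2

2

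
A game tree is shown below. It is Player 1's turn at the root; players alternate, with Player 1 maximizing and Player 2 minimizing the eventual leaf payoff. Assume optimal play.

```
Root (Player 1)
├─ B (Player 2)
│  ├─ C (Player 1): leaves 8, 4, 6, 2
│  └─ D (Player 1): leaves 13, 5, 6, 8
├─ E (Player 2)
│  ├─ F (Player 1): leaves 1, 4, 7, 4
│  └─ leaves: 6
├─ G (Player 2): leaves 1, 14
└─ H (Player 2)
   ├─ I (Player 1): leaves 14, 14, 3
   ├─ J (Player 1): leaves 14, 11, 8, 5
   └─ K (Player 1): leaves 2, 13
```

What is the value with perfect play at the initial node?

13

C (Player 1): max(8, 4, 6, 2) = 8
D (Player 1): max(13, 5, 6, 8) = 13
B (Player 2): min(8, 13) = 8
F (Player 1): max(1, 4, 7, 4) = 7
E (Player 2): min(7, 6) = 6
G (Player 2): min(1, 14) = 1
I (Player 1): max(14, 14, 3) = 14
J (Player 1): max(14, 11, 8, 5) = 14
K (Player 1): max(2, 13) = 13
H (Player 2): min(14, 14, 13) = 13
Root (Player 1): max(8, 6, 1, 13) = 13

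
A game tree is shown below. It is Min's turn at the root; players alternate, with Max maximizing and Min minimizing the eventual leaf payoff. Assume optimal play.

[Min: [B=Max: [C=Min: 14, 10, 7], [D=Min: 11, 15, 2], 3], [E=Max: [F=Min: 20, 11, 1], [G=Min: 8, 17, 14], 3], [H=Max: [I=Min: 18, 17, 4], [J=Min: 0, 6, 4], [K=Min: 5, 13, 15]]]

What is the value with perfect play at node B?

C: min(14, 10, 7) = 7
D: min(11, 15, 2) = 2
B: max(7, 2, 3) = 7

7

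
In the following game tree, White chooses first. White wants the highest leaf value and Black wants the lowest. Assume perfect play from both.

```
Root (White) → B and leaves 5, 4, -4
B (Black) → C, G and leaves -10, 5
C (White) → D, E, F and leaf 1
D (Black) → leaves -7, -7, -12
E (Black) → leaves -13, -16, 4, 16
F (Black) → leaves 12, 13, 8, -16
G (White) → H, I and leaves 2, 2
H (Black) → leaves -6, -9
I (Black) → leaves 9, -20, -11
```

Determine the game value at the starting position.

D (Black): min(-7, -7, -12) = -12
E (Black): min(-13, -16, 4, 16) = -16
F (Black): min(12, 13, 8, -16) = -16
C (White): max(-12, -16, -16, 1) = 1
H (Black): min(-6, -9) = -9
I (Black): min(9, -20, -11) = -20
G (White): max(-9, -20, 2, 2) = 2
B (Black): min(1, 2, -10, 5) = -10
Root (White): max(-10, 5, 4, -4) = 5

5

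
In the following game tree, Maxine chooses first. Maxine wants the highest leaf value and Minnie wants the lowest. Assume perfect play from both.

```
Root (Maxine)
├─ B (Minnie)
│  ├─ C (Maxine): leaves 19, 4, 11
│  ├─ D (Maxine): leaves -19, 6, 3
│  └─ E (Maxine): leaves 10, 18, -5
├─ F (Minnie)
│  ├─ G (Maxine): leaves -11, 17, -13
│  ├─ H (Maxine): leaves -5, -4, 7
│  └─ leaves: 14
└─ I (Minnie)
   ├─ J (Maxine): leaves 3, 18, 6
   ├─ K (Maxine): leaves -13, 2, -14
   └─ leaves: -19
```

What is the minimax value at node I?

-19

J: max(3, 18, 6) = 18
K: max(-13, 2, -14) = 2
I: min(18, 2, -19) = -19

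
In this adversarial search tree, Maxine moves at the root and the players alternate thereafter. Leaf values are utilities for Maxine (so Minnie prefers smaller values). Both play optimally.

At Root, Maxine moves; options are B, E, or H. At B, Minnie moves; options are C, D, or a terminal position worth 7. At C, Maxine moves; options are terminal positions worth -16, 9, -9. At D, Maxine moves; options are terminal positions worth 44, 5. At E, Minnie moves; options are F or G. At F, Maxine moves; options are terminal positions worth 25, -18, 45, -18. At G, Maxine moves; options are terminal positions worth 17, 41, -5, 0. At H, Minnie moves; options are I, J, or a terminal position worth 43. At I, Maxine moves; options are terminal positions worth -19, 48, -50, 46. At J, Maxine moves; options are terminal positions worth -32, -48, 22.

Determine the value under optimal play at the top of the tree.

41

C (Maxine): max(-16, 9, -9) = 9
D (Maxine): max(44, 5) = 44
B (Minnie): min(9, 44, 7) = 7
F (Maxine): max(25, -18, 45, -18) = 45
G (Maxine): max(17, 41, -5, 0) = 41
E (Minnie): min(45, 41) = 41
I (Maxine): max(-19, 48, -50, 46) = 48
J (Maxine): max(-32, -48, 22) = 22
H (Minnie): min(48, 22, 43) = 22
Root (Maxine): max(7, 41, 22) = 41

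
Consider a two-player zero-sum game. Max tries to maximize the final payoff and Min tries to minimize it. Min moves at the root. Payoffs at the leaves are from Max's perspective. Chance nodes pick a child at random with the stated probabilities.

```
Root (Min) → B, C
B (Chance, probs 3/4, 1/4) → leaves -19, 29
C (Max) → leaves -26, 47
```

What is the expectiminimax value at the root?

-7

B (Chance): 3/4·-19 + 1/4·29 = -7
C (Max): max(-26, 47) = 47
Root (Min): min(-7, 47) = -7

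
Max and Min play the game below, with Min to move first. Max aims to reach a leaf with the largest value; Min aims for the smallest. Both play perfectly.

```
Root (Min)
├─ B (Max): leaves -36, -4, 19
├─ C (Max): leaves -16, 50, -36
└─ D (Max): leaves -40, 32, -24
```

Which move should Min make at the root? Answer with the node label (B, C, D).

B (Max): max(-36, -4, 19) = 19
C (Max): max(-16, 50, -36) = 50
D (Max): max(-40, 32, -24) = 32
Root (Min): min(19, 50, 32) = 19
Min picks the child with the lowest value: B (value 19).

B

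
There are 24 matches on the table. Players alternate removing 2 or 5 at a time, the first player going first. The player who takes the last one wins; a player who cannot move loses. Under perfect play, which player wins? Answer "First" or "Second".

Positions where the player to move wins (W) vs loses (L):
i:   0  1  2  3  4  5  6  7  8  9 10 11 12 13 14 15 16 17 18 19 20 21 22 23 24
     L  L  W  W  L  W  W  L  L  W  W  L  W  W  L  L  W  W  L  W  W  L  L  W  W
Position 24 is W, so the first player wins.

First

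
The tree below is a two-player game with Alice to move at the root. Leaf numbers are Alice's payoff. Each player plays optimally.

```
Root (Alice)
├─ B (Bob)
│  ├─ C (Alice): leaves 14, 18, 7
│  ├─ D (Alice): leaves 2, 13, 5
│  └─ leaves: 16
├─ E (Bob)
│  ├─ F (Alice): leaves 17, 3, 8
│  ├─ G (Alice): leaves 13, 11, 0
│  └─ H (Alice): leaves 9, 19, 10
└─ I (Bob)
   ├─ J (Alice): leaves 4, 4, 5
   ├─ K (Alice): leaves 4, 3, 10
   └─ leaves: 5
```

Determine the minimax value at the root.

C (Alice): max(14, 18, 7) = 18
D (Alice): max(2, 13, 5) = 13
B (Bob): min(18, 13, 16) = 13
F (Alice): max(17, 3, 8) = 17
G (Alice): max(13, 11, 0) = 13
H (Alice): max(9, 19, 10) = 19
E (Bob): min(17, 13, 19) = 13
J (Alice): max(4, 4, 5) = 5
K (Alice): max(4, 3, 10) = 10
I (Bob): min(5, 10, 5) = 5
Root (Alice): max(13, 13, 5) = 13

13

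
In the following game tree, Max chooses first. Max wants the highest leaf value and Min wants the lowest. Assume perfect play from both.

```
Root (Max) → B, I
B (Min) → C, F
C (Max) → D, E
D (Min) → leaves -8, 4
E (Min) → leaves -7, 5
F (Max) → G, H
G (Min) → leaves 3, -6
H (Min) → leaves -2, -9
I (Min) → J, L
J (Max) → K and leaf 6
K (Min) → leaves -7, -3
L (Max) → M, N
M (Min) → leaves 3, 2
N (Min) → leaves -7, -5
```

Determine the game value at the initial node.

2

D (Min): min(-8, 4) = -8
E (Min): min(-7, 5) = -7
C (Max): max(-8, -7) = -7
G (Min): min(3, -6) = -6
H (Min): min(-2, -9) = -9
F (Max): max(-6, -9) = -6
B (Min): min(-7, -6) = -7
K (Min): min(-7, -3) = -7
J (Max): max(-7, 6) = 6
M (Min): min(3, 2) = 2
N (Min): min(-7, -5) = -7
L (Max): max(2, -7) = 2
I (Min): min(6, 2) = 2
Root (Max): max(-7, 2) = 2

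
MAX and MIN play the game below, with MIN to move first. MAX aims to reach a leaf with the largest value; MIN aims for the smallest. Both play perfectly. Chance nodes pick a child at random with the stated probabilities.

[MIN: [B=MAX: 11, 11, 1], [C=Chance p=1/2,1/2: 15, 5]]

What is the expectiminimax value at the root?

10

B (MAX): max(11, 11, 1) = 11
C (Chance): 1/2·15 + 1/2·5 = 10
Root (MIN): min(11, 10) = 10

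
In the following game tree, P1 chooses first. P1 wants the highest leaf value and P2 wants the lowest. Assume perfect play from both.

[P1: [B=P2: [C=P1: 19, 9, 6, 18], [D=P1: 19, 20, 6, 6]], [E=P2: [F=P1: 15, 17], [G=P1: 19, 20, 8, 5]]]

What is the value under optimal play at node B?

C: max(19, 9, 6, 18) = 19
D: max(19, 20, 6, 6) = 20
B: min(19, 20) = 19

19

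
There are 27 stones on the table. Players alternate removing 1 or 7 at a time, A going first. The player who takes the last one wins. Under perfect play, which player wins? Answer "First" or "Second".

First

W/L table (W = player to move can force a win):
i:   0  1  2  3  4  5  6  7  8  9 10 11 12 13 14 15 16 17 18 19 20 21 22 23 24 25 26 27
     L  W  L  W  L  W  L  W  L  W  L  W  L  W  L  W  L  W  L  W  L  W  L  W  L  W  L  W
Position 27 is W, so the first player wins.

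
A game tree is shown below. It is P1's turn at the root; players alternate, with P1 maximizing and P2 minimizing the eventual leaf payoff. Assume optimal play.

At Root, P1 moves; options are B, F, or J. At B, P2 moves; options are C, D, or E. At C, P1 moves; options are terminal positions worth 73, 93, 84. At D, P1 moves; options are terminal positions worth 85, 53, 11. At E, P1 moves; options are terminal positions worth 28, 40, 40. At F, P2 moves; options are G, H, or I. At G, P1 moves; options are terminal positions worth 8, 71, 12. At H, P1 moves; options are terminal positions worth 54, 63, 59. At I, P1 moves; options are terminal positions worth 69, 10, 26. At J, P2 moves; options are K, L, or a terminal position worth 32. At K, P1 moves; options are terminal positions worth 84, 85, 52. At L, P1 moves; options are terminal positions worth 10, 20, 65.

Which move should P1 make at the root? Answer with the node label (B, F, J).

C (P1): max(73, 93, 84) = 93
D (P1): max(85, 53, 11) = 85
E (P1): max(28, 40, 40) = 40
B (P2): min(93, 85, 40) = 40
G (P1): max(8, 71, 12) = 71
H (P1): max(54, 63, 59) = 63
I (P1): max(69, 10, 26) = 69
F (P2): min(71, 63, 69) = 63
K (P1): max(84, 85, 52) = 85
L (P1): max(10, 20, 65) = 65
J (P2): min(85, 65, 32) = 32
Root (P1): max(40, 63, 32) = 63
P1 picks the child with the highest value: F (value 63).

F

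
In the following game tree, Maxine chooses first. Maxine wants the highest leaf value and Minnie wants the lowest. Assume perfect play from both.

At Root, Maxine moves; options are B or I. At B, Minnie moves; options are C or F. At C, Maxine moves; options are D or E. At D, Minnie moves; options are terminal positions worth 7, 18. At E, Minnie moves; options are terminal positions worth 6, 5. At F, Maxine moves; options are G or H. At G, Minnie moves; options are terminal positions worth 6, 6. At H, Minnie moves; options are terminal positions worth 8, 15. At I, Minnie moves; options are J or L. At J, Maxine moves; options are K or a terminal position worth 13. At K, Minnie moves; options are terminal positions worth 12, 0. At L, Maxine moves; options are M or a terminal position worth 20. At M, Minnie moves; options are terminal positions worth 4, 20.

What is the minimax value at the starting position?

D (Minnie): min(7, 18) = 7
E (Minnie): min(6, 5) = 5
C (Maxine): max(7, 5) = 7
G (Minnie): min(6, 6) = 6
H (Minnie): min(8, 15) = 8
F (Maxine): max(6, 8) = 8
B (Minnie): min(7, 8) = 7
K (Minnie): min(12, 0) = 0
J (Maxine): max(0, 13) = 13
M (Minnie): min(4, 20) = 4
L (Maxine): max(4, 20) = 20
I (Minnie): min(13, 20) = 13
Root (Maxine): max(7, 13) = 13

13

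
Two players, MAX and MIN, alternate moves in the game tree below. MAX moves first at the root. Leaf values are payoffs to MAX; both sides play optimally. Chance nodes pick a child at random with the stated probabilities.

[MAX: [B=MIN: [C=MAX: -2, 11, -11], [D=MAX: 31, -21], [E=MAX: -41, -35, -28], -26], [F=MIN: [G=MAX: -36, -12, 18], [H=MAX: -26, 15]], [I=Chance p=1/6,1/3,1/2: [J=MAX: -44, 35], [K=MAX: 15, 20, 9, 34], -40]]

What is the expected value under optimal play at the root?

C (MAX): max(-2, 11, -11) = 11
D (MAX): max(31, -21) = 31
E (MAX): max(-41, -35, -28) = -28
B (MIN): min(11, 31, -28, -26) = -28
G (MAX): max(-36, -12, 18) = 18
H (MAX): max(-26, 15) = 15
F (MIN): min(18, 15) = 15
J (MAX): max(-44, 35) = 35
K (MAX): max(15, 20, 9, 34) = 34
I (Chance): 1/6·35 + 1/3·34 + 1/2·-40 = -2.83
Root (MAX): max(-28, 15, -2.83) = 15

15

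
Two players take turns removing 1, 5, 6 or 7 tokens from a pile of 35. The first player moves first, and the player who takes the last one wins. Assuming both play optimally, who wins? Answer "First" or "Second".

W/L table (W = player to move can force a win):
i:   0  1  2  3  4  5  6  7  8  9 10 11 12 13 14 15 16 17 18 19 20 21 22 23 24 25 26 27 28 29 30 31 32 33 34 35
     L  W  L  W  L  W  W  W  W  W  W  W  L  W  L  W  L  W  W  W  W  W  W  W  L  W  L  W  L  W  W  W  W  W  W  W
Position 35 is W, so the first player wins.

First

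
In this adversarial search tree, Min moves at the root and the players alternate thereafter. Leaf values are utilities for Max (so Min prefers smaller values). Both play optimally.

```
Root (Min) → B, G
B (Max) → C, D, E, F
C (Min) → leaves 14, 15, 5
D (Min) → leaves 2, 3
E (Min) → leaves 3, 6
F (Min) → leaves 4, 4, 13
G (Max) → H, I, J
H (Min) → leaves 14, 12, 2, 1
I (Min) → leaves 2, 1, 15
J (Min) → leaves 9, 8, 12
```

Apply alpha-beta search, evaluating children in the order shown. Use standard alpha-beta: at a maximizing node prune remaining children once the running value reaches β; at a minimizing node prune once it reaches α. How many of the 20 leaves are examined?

C [α=-∞,β=+∞]: v=5
D [α=5,β=+∞]: v=2 after child 1 ≤ α → α-cutoff, skip 1
E [α=5,β=+∞]: v=3 after child 1 ≤ α → α-cutoff, skip 1
F [α=5,β=+∞]: v=4 after child 1 ≤ α → α-cutoff, skip 2
B [α=-∞,β=+∞]: v=5
H [α=-∞,β=5]: v=1
I [α=1,β=5]: v=1 after child 2 ≤ α → α-cutoff, skip 1
J [α=1,β=5]: v=8
G [α=-∞,β=5]: v=8
Root [α=-∞,β=+∞]: v=5
Leaves evaluated: 15 of 20.

15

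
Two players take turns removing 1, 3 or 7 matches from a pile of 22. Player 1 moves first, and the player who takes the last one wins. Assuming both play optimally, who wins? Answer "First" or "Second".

Second

Mark each pile size as W (mover wins) or L (mover loses):
i:   0  1  2  3  4  5  6  7  8  9 10 11 12 13 14 15 16 17 18 19 20 21 22
     L  W  L  W  L  W  L  W  L  W  L  W  L  W  L  W  L  W  L  W  L  W  L
Position 22 is L, so the second player wins.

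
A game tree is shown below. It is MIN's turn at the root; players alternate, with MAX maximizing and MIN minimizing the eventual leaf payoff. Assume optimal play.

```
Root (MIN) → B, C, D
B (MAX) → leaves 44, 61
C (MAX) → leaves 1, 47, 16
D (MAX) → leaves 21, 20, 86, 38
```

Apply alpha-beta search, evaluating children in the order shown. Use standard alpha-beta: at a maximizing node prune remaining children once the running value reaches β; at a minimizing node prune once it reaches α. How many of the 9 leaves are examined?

8

B [α=-∞,β=+∞]: v=61
C [α=-∞,β=61]: v=47
D [α=-∞,β=47]: v=86 after child 3 ≥ β → β-cutoff, skip 1
Root [α=-∞,β=+∞]: v=47
Leaves evaluated: 8 of 9.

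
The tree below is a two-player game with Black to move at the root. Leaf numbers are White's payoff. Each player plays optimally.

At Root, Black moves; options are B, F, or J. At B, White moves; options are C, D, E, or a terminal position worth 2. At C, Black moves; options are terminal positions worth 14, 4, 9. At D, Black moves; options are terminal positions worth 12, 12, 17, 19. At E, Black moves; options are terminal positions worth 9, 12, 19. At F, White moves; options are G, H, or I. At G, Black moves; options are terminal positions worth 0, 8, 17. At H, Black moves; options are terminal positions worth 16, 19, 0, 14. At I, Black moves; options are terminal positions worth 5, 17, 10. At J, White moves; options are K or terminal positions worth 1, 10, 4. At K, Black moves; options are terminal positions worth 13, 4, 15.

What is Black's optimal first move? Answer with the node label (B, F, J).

C (Black): min(14, 4, 9) = 4
D (Black): min(12, 12, 17, 19) = 12
E (Black): min(9, 12, 19) = 9
B (White): max(4, 12, 9, 2) = 12
G (Black): min(0, 8, 17) = 0
H (Black): min(16, 19, 0, 14) = 0
I (Black): min(5, 17, 10) = 5
F (White): max(0, 0, 5) = 5
K (Black): min(13, 4, 15) = 4
J (White): max(4, 1, 10, 4) = 10
Root (Black): min(12, 5, 10) = 5
Black picks the child with the lowest value: F (value 5).

F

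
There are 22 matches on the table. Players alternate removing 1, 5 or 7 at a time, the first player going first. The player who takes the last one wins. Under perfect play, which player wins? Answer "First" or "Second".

i:   0  1  2  3  4  5  6  7  8  9 10 11 12 13 14 15 16 17 18 19 20 21 22
     L  W  L  W  L  W  L  W  L  W  L  W  L  W  L  W  L  W  L  W  L  W  L
Position 22 is L, so the second player wins.

Second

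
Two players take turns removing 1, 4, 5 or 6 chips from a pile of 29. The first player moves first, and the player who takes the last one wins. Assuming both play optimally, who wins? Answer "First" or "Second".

Second

W/L table (W = player to move can force a win):
i:   0  1  2  3  4  5  6  7  8  9 10 11 12 13 14 15 16 17 18 19 20 21 22 23 24 25 26 27 28 29
     L  W  L  W  W  W  W  W  W  L  W  L  W  W  W  W  W  W  L  W  L  W  W  W  W  W  W  L  W  L
Position 29 is L, so the second player wins.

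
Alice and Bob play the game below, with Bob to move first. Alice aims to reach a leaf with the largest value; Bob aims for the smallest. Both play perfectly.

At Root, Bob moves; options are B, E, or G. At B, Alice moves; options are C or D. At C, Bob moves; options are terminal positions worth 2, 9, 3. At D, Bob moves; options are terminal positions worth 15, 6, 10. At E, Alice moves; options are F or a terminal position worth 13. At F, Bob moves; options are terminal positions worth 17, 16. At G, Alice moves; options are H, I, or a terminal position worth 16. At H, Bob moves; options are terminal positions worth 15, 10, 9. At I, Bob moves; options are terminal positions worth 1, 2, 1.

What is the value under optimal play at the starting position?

6

C (Bob): min(2, 9, 3) = 2
D (Bob): min(15, 6, 10) = 6
B (Alice): max(2, 6) = 6
F (Bob): min(17, 16) = 16
E (Alice): max(16, 13) = 16
H (Bob): min(15, 10, 9) = 9
I (Bob): min(1, 2, 1) = 1
G (Alice): max(9, 1, 16) = 16
Root (Bob): min(6, 16, 16) = 6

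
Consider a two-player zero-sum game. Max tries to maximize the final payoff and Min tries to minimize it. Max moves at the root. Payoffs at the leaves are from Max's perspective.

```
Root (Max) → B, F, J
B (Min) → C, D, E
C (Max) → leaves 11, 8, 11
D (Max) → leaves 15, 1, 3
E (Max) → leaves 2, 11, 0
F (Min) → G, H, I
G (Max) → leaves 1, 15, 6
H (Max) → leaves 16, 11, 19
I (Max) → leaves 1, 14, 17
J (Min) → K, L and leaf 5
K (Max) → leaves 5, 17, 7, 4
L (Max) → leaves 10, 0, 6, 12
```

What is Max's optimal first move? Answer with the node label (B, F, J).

C (Max): max(11, 8, 11) = 11
D (Max): max(15, 1, 3) = 15
E (Max): max(2, 11, 0) = 11
B (Min): min(11, 15, 11) = 11
G (Max): max(1, 15, 6) = 15
H (Max): max(16, 11, 19) = 19
I (Max): max(1, 14, 17) = 17
F (Min): min(15, 19, 17) = 15
K (Max): max(5, 17, 7, 4) = 17
L (Max): max(10, 0, 6, 12) = 12
J (Min): min(17, 12, 5) = 5
Root (Max): max(11, 15, 5) = 15
Max picks the child with the highest value: F (value 15).

F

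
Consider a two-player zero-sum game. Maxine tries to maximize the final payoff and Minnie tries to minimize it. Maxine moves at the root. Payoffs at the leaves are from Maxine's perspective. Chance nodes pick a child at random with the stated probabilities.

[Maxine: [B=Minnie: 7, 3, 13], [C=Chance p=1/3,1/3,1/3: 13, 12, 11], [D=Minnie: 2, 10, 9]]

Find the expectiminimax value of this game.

B (Minnie): min(7, 3, 13) = 3
C (Chance): 1/3·13 + 1/3·12 + 1/3·11 = 12
D (Minnie): min(2, 10, 9) = 2
Root (Maxine): max(3, 12, 2) = 12

12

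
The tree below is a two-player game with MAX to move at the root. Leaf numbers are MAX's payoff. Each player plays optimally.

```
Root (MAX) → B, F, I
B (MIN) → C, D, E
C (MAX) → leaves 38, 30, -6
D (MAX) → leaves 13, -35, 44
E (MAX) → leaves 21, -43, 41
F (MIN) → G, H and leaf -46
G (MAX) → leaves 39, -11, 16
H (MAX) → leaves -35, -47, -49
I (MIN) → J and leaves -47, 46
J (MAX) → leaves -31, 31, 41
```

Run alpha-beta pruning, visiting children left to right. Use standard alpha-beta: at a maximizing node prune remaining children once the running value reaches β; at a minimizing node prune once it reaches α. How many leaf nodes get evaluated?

C [α=-∞,β=+∞]: v=38
D [α=-∞,β=38]: v=44
E [α=-∞,β=38]: v=41
B [α=-∞,β=+∞]: v=38
G [α=38,β=+∞]: v=39
H [α=38,β=39]: v=-35
F [α=38,β=+∞]: v=-35 after child 2 ≤ α → α-cutoff, skip 1
J [α=38,β=+∞]: v=41
I [α=38,β=+∞]: v=-47 after child 2 ≤ α → α-cutoff, skip 1
Root [α=-∞,β=+∞]: v=38
Leaves evaluated: 19 of 21.

19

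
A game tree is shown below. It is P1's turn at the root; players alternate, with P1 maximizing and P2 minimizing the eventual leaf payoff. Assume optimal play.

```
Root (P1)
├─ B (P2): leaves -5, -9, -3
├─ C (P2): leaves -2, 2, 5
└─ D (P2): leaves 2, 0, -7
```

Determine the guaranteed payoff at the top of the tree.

B (P2): min(-5, -9, -3) = -9
C (P2): min(-2, 2, 5) = -2
D (P2): min(2, 0, -7) = -7
Root (P1): max(-9, -2, -7) = -2

-2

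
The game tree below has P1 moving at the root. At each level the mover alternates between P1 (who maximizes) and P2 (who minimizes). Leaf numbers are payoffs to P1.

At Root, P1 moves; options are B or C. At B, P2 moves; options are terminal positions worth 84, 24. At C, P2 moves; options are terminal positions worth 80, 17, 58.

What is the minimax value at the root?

24

B (P2): min(84, 24) = 24
C (P2): min(80, 17, 58) = 17
Root (P1): max(24, 17) = 24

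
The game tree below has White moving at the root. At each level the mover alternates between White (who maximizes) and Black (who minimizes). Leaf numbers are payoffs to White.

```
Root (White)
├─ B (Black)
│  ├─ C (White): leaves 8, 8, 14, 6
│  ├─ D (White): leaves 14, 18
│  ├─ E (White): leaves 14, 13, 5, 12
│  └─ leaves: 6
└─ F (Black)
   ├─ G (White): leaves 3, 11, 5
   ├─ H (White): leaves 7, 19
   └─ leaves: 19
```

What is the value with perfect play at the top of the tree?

11

C (White): max(8, 8, 14, 6) = 14
D (White): max(14, 18) = 18
E (White): max(14, 13, 5, 12) = 14
B (Black): min(14, 18, 14, 6) = 6
G (White): max(3, 11, 5) = 11
H (White): max(7, 19) = 19
F (Black): min(11, 19, 19) = 11
Root (White): max(6, 11) = 11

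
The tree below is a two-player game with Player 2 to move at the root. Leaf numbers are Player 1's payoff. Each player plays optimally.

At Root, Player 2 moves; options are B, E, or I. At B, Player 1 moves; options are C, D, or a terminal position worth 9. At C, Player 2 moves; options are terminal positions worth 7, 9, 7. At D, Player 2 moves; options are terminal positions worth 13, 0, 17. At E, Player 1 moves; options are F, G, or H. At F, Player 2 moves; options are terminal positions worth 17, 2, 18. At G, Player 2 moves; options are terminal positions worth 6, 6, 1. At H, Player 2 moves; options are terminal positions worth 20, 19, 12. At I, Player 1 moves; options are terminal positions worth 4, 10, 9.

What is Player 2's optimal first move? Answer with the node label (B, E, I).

C (Player 2): min(7, 9, 7) = 7
D (Player 2): min(13, 0, 17) = 0
B (Player 1): max(7, 0, 9) = 9
F (Player 2): min(17, 2, 18) = 2
G (Player 2): min(6, 6, 1) = 1
H (Player 2): min(20, 19, 12) = 12
E (Player 1): max(2, 1, 12) = 12
I (Player 1): max(4, 10, 9) = 10
Root (Player 2): min(9, 12, 10) = 9
Player 2 picks the child with the lowest value: B (value 9).

B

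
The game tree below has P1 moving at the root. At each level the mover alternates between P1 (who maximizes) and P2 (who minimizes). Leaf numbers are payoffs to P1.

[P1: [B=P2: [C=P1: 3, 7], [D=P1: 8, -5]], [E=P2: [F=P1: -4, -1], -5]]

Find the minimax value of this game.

7

C (P1): max(3, 7) = 7
D (P1): max(8, -5) = 8
B (P2): min(7, 8) = 7
F (P1): max(-4, -1) = -1
E (P2): min(-1, -5) = -5
Root (P1): max(7, -5) = 7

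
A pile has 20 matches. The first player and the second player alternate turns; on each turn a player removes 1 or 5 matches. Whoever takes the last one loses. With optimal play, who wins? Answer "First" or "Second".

First

W/L table (W = player to move can force a win):
i:   0  1  2  3  4  5  6  7  8  9 10 11 12 13 14 15 16 17 18 19 20
     W  L  W  L  W  L  W  L  W  L  W  L  W  L  W  L  W  L  W  L  W
Position 20 is W, so the first player wins.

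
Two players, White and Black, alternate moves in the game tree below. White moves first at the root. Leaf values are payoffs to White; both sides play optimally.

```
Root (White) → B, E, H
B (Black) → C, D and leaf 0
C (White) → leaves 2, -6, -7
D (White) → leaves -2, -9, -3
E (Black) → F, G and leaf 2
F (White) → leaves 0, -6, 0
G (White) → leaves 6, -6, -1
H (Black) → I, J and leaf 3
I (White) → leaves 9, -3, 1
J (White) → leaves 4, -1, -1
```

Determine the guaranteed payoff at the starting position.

3

C (White): max(2, -6, -7) = 2
D (White): max(-2, -9, -3) = -2
B (Black): min(2, -2, 0) = -2
F (White): max(0, -6, 0) = 0
G (White): max(6, -6, -1) = 6
E (Black): min(0, 6, 2) = 0
I (White): max(9, -3, 1) = 9
J (White): max(4, -1, -1) = 4
H (Black): min(9, 4, 3) = 3
Root (White): max(-2, 0, 3) = 3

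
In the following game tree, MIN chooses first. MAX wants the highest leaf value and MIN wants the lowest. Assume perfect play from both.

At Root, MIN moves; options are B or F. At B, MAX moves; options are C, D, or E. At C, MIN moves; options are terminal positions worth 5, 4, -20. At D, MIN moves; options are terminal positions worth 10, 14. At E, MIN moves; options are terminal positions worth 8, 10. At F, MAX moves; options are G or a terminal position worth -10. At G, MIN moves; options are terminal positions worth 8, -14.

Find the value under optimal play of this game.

-10

C (MIN): min(5, 4, -20) = -20
D (MIN): min(10, 14) = 10
E (MIN): min(8, 10) = 8
B (MAX): max(-20, 10, 8) = 10
G (MIN): min(8, -14) = -14
F (MAX): max(-14, -10) = -10
Root (MIN): min(10, -10) = -10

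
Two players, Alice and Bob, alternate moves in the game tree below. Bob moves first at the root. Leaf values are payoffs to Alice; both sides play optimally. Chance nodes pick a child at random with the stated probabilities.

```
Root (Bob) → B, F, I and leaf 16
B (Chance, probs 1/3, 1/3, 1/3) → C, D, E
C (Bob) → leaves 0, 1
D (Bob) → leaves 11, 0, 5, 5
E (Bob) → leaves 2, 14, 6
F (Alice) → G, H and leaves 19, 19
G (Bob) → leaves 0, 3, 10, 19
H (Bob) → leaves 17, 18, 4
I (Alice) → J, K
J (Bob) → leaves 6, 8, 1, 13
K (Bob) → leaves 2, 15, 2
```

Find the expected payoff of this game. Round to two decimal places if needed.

0.67

C (Bob): min(0, 1) = 0
D (Bob): min(11, 0, 5, 5) = 0
E (Bob): min(2, 14, 6) = 2
B (Chance): 1/3·0 + 1/3·0 + 1/3·2 = 0.67
G (Bob): min(0, 3, 10, 19) = 0
H (Bob): min(17, 18, 4) = 4
F (Alice): max(0, 4, 19, 19) = 19
J (Bob): min(6, 8, 1, 13) = 1
K (Bob): min(2, 15, 2) = 2
I (Alice): max(1, 2) = 2
Root (Bob): min(0.67, 19, 2, 16) = 0.67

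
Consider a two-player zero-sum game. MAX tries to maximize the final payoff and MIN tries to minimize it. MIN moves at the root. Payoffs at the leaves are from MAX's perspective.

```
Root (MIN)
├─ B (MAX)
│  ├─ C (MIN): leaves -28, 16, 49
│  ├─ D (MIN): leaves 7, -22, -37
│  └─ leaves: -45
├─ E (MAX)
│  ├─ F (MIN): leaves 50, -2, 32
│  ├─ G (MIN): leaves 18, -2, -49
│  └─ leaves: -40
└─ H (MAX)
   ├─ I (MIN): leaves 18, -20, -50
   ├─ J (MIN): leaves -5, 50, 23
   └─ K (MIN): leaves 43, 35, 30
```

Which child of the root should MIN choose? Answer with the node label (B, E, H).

B

C (MIN): min(-28, 16, 49) = -28
D (MIN): min(7, -22, -37) = -37
B (MAX): max(-28, -37, -45) = -28
F (MIN): min(50, -2, 32) = -2
G (MIN): min(18, -2, -49) = -49
E (MAX): max(-2, -49, -40) = -2
I (MIN): min(18, -20, -50) = -50
J (MIN): min(-5, 50, 23) = -5
K (MIN): min(43, 35, 30) = 30
H (MAX): max(-50, -5, 30) = 30
Root (MIN): min(-28, -2, 30) = -28
MIN picks the child with the lowest value: B (value -28).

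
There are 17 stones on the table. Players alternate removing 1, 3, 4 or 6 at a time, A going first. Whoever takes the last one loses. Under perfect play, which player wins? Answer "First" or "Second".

Second

W/L table (W = player to move can force a win):
i:   0  1  2  3  4  5  6  7  8  9 10 11 12 13 14 15 16 17
     W  L  W  L  W  W  W  W  L  W  L  W  W  W  W  L  W  L
Position 17 is L, so the second player wins.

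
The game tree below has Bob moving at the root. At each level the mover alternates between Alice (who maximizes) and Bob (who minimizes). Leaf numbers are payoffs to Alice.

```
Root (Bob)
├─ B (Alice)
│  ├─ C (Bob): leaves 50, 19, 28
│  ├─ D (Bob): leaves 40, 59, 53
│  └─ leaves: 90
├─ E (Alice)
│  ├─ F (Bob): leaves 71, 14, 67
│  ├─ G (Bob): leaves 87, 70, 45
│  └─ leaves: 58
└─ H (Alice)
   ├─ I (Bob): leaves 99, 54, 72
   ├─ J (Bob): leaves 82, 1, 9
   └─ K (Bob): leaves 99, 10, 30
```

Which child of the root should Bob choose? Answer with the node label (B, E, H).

C (Bob): min(50, 19, 28) = 19
D (Bob): min(40, 59, 53) = 40
B (Alice): max(19, 40, 90) = 90
F (Bob): min(71, 14, 67) = 14
G (Bob): min(87, 70, 45) = 45
E (Alice): max(14, 45, 58) = 58
I (Bob): min(99, 54, 72) = 54
J (Bob): min(82, 1, 9) = 1
K (Bob): min(99, 10, 30) = 10
H (Alice): max(54, 1, 10) = 54
Root (Bob): min(90, 58, 54) = 54
Bob picks the child with the lowest value: H (value 54).

H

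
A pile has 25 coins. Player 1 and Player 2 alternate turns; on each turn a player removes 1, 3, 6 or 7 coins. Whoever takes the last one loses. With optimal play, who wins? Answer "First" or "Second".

Mark each pile size as W (mover wins) or L (mover loses):
i:   0  1  2  3  4  5  6  7  8  9 10 11 12 13 14 15 16 17 18 19 20 21 22 23 24 25
     W  L  W  L  W  L  W  W  W  W  W  W  W  L  W  L  W  L  W  W  W  W  W  W  W  L
Position 25 is L, so the second player wins.

Second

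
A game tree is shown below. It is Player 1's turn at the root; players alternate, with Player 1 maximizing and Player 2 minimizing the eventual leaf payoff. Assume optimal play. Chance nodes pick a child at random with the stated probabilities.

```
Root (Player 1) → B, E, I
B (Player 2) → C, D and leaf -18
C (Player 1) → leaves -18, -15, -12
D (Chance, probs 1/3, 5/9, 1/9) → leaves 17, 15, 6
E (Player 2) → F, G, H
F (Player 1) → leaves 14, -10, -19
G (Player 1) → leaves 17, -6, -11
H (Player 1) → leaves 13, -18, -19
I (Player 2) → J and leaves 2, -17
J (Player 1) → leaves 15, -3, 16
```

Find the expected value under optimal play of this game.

13

C (Player 1): max(-18, -15, -12) = -12
D (Chance): 1/3·17 + 5/9·15 + 1/9·6 = 14.67
B (Player 2): min(-12, 14.67, -18) = -18
F (Player 1): max(14, -10, -19) = 14
G (Player 1): max(17, -6, -11) = 17
H (Player 1): max(13, -18, -19) = 13
E (Player 2): min(14, 17, 13) = 13
J (Player 1): max(15, -3, 16) = 16
I (Player 2): min(16, 2, -17) = -17
Root (Player 1): max(-18, 13, -17) = 13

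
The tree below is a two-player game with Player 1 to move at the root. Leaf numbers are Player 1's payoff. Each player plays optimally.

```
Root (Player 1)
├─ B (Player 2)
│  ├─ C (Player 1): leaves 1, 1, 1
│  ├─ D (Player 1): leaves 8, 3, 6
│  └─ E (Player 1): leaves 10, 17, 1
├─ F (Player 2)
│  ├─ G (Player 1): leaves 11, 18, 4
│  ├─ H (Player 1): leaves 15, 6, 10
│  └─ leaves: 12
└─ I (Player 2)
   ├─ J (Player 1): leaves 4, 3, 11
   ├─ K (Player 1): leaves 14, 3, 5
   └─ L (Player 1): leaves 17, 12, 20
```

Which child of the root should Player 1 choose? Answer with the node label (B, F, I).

F

C (Player 1): max(1, 1, 1) = 1
D (Player 1): max(8, 3, 6) = 8
E (Player 1): max(10, 17, 1) = 17
B (Player 2): min(1, 8, 17) = 1
G (Player 1): max(11, 18, 4) = 18
H (Player 1): max(15, 6, 10) = 15
F (Player 2): min(18, 15, 12) = 12
J (Player 1): max(4, 3, 11) = 11
K (Player 1): max(14, 3, 5) = 14
L (Player 1): max(17, 12, 20) = 20
I (Player 2): min(11, 14, 20) = 11
Root (Player 1): max(1, 12, 11) = 12
Player 1 picks the child with the highest value: F (value 12).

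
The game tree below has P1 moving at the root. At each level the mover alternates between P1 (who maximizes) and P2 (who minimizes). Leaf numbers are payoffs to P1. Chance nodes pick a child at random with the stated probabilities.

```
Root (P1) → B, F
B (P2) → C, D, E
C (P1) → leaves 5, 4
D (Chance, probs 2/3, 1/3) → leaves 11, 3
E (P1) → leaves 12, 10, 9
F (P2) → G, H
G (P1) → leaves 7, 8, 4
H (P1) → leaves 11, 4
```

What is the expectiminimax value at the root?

8

C (P1): max(5, 4) = 5
D (Chance): 2/3·11 + 1/3·3 = 8.33
E (P1): max(12, 10, 9) = 12
B (P2): min(5, 8.33, 12) = 5
G (P1): max(7, 8, 4) = 8
H (P1): max(11, 4) = 11
F (P2): min(8, 11) = 8
Root (P1): max(5, 8) = 8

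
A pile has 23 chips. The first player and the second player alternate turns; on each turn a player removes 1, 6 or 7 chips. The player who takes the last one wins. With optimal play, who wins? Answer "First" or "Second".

First

W/L table (W = player to move can force a win):
i:   0  1  2  3  4  5  6  7  8  9 10 11 12 13 14 15 16 17 18 19 20 21 22 23
     L  W  L  W  L  W  W  W  W  W  W  W  L  W  L  W  L  W  W  W  W  W  W  W
Position 23 is W, so the first player wins.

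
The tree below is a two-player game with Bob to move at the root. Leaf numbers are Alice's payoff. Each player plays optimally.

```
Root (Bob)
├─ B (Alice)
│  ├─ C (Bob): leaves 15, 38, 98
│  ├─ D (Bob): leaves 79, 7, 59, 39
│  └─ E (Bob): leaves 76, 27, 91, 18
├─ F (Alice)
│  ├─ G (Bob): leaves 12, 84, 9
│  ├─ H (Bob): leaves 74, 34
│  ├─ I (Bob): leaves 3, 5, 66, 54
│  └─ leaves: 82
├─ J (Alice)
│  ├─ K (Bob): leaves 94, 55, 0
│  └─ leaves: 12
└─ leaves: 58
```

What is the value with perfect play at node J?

K: min(94, 55, 0) = 0
J: max(0, 12) = 12

12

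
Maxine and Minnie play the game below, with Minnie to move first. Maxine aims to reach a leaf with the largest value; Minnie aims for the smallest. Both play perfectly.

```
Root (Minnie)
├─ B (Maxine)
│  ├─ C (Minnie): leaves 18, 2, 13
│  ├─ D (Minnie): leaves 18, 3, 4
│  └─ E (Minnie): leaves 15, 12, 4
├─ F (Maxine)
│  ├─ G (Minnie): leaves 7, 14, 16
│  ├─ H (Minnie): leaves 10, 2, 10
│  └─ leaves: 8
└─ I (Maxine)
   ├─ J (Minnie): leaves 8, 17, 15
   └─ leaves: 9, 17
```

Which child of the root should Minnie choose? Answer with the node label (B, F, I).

B

C (Minnie): min(18, 2, 13) = 2
D (Minnie): min(18, 3, 4) = 3
E (Minnie): min(15, 12, 4) = 4
B (Maxine): max(2, 3, 4) = 4
G (Minnie): min(7, 14, 16) = 7
H (Minnie): min(10, 2, 10) = 2
F (Maxine): max(7, 2, 8) = 8
J (Minnie): min(8, 17, 15) = 8
I (Maxine): max(8, 9, 17) = 17
Root (Minnie): min(4, 8, 17) = 4
Minnie picks the child with the lowest value: B (value 4).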